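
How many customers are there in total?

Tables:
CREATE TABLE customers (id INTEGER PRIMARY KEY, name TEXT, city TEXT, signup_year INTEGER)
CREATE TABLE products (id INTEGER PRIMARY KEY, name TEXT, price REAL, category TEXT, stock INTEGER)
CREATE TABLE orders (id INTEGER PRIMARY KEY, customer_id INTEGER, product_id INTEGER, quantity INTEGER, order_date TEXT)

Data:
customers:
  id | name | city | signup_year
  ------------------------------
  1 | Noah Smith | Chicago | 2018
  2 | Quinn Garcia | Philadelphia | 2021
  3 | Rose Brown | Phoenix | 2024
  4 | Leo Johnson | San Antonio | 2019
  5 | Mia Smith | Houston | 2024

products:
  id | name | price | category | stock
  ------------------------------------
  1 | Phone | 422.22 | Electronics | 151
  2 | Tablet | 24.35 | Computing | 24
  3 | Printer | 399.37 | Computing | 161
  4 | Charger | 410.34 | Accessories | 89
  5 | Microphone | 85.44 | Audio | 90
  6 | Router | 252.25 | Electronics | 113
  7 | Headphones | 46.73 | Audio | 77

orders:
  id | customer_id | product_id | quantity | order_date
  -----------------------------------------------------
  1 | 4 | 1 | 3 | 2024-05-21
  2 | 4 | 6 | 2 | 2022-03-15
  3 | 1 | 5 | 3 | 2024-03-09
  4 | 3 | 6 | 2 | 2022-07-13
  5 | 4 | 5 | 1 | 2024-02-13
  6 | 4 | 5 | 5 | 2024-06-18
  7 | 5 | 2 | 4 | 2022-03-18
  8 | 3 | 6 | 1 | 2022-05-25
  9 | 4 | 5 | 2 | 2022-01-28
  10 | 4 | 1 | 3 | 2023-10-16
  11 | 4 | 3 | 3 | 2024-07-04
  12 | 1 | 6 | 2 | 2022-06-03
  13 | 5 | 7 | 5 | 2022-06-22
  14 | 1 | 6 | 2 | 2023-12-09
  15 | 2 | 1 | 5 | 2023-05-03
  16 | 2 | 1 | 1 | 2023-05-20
SELECT COUNT(*) FROM customers

Execution result:
5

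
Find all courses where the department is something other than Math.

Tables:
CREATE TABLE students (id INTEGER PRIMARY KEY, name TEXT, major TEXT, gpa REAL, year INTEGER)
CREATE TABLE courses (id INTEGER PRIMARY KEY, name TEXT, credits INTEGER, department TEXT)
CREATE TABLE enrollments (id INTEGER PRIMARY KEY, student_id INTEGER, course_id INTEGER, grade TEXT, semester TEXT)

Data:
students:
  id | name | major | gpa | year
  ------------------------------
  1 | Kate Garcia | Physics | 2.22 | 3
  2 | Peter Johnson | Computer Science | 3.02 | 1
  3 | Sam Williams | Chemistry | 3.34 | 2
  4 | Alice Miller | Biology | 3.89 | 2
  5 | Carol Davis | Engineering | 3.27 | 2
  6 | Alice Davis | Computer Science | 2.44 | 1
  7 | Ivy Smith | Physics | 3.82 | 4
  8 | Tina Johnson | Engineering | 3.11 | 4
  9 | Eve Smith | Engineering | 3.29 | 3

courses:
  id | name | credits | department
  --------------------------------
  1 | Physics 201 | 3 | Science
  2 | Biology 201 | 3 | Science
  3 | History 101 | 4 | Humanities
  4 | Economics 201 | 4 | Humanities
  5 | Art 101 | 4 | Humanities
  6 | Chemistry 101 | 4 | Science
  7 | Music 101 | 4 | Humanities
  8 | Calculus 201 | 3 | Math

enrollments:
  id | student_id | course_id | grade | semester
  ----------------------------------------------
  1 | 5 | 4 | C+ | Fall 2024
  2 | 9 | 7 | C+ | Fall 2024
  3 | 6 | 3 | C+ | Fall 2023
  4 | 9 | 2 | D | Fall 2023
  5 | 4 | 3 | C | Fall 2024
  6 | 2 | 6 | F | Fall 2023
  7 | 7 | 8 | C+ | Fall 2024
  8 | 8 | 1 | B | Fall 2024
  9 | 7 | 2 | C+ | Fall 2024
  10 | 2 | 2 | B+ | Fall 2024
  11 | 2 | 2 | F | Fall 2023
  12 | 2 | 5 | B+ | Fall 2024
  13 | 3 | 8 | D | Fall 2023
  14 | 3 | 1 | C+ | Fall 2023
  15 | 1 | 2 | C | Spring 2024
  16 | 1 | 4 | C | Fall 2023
SELECT name, department FROM courses WHERE department <> 'Math'

Execution result:
name | department
Physics 201 | Science
Biology 201 | Science
History 101 | Humanities
Economics 201 | Humanities
Art 101 | Humanities
Chemistry 101 | Science
Music 101 | Humanities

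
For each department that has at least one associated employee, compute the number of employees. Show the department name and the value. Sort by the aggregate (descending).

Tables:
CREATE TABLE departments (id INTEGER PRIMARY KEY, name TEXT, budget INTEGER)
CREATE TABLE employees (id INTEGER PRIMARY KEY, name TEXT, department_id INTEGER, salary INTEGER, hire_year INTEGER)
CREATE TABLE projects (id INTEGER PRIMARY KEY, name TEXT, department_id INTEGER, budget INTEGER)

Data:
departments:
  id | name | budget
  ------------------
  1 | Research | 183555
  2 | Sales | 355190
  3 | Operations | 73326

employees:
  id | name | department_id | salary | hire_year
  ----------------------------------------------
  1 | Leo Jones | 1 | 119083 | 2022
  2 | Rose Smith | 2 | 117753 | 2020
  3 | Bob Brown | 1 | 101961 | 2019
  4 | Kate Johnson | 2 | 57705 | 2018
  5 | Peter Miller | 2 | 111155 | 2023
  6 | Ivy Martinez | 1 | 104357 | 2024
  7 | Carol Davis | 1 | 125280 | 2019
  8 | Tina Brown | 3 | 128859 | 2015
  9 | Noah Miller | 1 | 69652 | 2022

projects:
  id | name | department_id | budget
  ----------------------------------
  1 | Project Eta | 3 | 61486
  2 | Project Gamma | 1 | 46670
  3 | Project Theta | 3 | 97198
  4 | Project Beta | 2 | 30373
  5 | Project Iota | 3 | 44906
SELECT p.name, COUNT(*) AS n FROM employees c JOIN departments p ON c.department_id = p.id GROUP BY p.id, p.name ORDER BY n DESC

Execution result:
name | n
Research | 5
Sales | 3
Operations | 1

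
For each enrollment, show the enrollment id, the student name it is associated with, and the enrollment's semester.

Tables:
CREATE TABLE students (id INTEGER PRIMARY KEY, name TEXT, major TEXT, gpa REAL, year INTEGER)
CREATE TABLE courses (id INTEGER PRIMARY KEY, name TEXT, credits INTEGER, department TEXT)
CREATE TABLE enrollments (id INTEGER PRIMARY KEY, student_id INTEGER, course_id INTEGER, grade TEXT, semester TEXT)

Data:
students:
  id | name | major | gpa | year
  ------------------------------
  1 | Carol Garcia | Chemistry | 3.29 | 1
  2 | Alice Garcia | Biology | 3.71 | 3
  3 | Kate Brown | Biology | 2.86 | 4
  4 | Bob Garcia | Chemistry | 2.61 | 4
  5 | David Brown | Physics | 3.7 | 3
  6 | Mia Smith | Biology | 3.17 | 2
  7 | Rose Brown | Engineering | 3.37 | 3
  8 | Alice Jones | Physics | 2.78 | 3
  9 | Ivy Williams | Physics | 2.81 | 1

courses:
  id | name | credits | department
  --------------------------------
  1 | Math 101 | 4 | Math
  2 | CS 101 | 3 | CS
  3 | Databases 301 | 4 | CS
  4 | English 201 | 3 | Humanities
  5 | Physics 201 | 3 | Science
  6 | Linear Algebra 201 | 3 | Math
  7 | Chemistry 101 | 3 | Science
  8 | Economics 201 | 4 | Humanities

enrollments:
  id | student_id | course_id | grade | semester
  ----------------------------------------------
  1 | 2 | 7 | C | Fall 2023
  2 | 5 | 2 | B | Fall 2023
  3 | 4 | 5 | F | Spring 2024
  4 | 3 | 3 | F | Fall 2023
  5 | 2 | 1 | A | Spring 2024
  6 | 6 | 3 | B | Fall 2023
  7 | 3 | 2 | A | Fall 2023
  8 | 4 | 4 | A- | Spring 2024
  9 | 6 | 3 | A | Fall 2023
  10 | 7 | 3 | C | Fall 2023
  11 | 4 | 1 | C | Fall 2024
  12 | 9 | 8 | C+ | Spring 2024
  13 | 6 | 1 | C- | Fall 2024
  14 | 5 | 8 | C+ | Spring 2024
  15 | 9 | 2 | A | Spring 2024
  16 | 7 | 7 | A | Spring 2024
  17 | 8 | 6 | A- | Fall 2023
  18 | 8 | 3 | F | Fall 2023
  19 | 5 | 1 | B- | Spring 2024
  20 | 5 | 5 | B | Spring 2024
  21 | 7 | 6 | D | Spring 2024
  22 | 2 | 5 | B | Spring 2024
SELECT c.id, p.name AS student, c.semester FROM enrollments c JOIN students p ON c.student_id = p.id

Execution result:
id | student | semester
1 | Alice Garcia | Fall 2023
2 | David Brown | Fall 2023
3 | Bob Garcia | Spring 2024
4 | Kate Brown | Fall 2023
5 | Alice Garcia | Spring 2024
6 | Mia Smith | Fall 2023
7 | Kate Brown | Fall 2023
8 | Bob Garcia | Spring 2024
9 | Mia Smith | Fall 2023
10 | Rose Brown | Fall 2023
11 | Bob Garcia | Fall 2024
12 | Ivy Williams | Spring 2024
13 | Mia Smith | Fall 2024
14 | David Brown | Spring 2024
15 | Ivy Williams | Spring 2024
16 | Rose Brown | Spring 2024
17 | Alice Jones | Fall 2023
18 | Alice Jones | Fall 2023
19 | David Brown | Spring 2024
20 | David Brown | Spring 2024
21 | Rose Brown | Spring 2024
22 | Alice Garcia | Spring 2024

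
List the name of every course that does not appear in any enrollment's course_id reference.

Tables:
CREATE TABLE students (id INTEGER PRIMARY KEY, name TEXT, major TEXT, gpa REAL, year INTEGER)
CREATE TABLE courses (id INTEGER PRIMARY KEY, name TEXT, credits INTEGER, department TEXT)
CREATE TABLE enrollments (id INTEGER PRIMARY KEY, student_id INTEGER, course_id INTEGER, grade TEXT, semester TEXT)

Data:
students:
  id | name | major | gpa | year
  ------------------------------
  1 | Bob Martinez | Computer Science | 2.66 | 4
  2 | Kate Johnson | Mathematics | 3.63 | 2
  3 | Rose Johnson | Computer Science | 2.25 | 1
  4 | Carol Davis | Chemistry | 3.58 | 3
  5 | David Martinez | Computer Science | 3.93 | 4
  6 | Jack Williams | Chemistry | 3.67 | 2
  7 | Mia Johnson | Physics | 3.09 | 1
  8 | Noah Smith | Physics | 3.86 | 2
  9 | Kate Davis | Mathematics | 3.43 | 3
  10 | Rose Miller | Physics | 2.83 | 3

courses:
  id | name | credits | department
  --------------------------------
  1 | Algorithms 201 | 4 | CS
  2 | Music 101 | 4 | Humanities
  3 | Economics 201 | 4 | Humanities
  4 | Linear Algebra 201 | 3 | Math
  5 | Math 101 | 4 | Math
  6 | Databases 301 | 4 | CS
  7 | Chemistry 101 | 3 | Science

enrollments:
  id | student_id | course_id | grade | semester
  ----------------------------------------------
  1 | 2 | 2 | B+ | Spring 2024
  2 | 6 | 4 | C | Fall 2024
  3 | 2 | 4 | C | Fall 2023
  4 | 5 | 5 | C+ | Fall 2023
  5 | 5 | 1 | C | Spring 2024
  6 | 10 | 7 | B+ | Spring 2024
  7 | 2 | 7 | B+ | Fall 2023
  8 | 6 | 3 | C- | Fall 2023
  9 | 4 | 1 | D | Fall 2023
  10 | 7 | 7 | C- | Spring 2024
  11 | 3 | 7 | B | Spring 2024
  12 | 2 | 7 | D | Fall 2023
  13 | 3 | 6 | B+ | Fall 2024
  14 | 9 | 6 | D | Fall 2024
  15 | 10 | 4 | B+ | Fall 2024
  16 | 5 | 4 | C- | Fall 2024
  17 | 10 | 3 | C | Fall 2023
SELECT p.name FROM courses p LEFT JOIN enrollments c ON c.course_id = p.id WHERE c.id IS NULL

Execution result:
(no rows)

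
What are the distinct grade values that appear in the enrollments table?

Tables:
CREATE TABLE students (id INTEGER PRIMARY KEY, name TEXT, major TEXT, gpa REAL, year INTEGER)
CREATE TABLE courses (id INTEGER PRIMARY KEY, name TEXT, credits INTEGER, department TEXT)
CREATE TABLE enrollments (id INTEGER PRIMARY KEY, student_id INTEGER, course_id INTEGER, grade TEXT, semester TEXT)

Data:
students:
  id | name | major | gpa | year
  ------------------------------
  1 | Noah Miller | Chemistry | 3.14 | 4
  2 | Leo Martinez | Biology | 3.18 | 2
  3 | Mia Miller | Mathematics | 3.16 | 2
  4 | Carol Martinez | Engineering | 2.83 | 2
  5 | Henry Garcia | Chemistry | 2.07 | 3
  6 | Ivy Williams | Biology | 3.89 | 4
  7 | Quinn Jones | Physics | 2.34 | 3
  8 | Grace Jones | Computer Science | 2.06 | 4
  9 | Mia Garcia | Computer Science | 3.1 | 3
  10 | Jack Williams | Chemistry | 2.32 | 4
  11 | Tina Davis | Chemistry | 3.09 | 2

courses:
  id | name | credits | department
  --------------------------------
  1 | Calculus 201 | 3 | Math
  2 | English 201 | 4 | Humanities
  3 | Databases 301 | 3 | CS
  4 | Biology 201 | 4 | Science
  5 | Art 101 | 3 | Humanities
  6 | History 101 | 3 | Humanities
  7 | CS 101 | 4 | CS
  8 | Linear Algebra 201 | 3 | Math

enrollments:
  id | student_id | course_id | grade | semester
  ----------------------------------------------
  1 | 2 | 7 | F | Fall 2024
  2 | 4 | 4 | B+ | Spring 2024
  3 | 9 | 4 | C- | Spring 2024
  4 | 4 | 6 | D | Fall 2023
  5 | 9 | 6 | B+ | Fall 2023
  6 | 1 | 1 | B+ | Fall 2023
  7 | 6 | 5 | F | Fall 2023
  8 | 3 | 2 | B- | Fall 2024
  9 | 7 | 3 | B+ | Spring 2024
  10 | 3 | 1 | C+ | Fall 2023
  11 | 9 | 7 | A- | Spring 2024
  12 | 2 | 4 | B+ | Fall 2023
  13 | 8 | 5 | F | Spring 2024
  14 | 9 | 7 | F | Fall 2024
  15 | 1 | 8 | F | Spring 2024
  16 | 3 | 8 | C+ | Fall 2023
SELECT DISTINCT grade FROM enrollments

Execution result:
grade
F
B+
C-
D
B-
C+
A-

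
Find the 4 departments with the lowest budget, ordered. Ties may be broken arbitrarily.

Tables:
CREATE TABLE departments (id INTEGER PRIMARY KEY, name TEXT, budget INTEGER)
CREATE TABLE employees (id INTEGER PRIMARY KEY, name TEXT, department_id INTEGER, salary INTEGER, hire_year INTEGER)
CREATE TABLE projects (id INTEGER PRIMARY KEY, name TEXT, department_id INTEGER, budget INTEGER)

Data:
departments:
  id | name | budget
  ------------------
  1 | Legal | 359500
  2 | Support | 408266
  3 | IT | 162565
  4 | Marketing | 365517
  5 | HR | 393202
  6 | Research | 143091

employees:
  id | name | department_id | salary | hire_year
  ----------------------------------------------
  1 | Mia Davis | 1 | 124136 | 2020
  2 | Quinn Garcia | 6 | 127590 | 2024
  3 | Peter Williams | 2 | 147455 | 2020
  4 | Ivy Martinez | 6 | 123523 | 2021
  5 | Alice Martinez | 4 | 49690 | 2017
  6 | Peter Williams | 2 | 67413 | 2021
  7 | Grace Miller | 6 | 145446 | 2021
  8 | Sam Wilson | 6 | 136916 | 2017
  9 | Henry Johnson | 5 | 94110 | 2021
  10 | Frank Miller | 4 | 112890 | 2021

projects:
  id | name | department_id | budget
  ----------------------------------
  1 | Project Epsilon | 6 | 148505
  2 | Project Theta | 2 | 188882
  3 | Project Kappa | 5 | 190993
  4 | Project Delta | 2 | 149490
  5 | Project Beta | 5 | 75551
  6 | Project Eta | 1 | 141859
SELECT name, budget FROM departments ORDER BY budget ASC LIMIT 4

Execution result:
name | budget
Research | 143091
IT | 162565
Legal | 359500
Marketing | 365517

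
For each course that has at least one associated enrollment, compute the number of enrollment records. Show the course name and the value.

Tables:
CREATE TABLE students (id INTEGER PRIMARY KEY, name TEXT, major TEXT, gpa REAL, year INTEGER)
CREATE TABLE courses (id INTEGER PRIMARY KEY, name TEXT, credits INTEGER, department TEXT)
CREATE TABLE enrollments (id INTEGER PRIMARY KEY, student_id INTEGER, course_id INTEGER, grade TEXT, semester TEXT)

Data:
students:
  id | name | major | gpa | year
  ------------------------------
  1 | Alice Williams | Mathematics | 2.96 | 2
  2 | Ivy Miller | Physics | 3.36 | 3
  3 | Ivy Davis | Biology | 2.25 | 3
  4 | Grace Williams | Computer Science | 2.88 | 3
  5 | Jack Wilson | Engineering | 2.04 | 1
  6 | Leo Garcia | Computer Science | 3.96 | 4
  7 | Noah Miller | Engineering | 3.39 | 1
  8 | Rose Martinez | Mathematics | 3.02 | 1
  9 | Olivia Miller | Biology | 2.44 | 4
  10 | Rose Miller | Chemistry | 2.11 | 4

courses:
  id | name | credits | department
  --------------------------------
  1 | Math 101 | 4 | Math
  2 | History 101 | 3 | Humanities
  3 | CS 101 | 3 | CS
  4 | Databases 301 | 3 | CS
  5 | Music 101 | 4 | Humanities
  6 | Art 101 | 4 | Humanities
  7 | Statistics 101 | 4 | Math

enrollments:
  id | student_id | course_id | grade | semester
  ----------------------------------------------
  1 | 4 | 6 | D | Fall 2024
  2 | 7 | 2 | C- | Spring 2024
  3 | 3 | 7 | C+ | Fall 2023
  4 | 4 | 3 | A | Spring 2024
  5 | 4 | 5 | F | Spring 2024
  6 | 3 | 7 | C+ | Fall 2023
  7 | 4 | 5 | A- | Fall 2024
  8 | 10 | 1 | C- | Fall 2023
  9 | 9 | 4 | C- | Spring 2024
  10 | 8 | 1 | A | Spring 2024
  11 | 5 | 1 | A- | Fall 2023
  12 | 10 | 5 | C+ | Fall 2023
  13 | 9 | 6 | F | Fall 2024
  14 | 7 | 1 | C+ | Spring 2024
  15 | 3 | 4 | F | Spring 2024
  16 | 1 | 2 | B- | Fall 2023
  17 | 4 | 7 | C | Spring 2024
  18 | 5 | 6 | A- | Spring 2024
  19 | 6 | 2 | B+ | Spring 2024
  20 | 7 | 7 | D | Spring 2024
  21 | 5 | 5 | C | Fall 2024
SELECT p.name, COUNT(*) AS n FROM enrollments c JOIN courses p ON c.course_id = p.id GROUP BY p.id, p.name

Execution result:
name | n
Math 101 | 4
History 101 | 3
CS 101 | 1
Databases 301 | 2
Music 101 | 4
Art 101 | 3
Statistics 101 | 4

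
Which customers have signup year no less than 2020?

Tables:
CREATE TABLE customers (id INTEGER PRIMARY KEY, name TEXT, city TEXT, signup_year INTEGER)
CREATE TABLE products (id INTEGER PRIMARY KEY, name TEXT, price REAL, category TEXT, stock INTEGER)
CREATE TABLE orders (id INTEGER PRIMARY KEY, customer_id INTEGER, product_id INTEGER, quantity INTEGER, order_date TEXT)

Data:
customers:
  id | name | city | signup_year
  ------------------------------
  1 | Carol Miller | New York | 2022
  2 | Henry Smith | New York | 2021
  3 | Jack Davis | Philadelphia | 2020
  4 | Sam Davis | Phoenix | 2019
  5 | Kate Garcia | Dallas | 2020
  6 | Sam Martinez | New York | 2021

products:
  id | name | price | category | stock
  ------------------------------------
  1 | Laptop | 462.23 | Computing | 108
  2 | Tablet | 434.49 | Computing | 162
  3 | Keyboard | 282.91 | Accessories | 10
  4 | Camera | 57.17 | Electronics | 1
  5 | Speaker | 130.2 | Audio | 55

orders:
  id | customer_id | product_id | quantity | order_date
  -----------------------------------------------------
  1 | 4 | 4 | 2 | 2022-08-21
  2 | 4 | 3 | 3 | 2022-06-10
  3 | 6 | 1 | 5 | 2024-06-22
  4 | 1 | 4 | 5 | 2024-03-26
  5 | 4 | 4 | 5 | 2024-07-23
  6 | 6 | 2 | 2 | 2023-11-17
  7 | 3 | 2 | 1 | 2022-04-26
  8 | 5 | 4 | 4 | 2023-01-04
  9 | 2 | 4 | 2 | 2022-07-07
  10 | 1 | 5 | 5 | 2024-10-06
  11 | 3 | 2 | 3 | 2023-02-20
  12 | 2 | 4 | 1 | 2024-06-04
SELECT name, signup_year FROM customers WHERE signup_year >= 2020

Execution result:
name | signup_year
Carol Miller | 2022
Henry Smith | 2021
Jack Davis | 2020
Kate Garcia | 2020
Sam Martinez | 2021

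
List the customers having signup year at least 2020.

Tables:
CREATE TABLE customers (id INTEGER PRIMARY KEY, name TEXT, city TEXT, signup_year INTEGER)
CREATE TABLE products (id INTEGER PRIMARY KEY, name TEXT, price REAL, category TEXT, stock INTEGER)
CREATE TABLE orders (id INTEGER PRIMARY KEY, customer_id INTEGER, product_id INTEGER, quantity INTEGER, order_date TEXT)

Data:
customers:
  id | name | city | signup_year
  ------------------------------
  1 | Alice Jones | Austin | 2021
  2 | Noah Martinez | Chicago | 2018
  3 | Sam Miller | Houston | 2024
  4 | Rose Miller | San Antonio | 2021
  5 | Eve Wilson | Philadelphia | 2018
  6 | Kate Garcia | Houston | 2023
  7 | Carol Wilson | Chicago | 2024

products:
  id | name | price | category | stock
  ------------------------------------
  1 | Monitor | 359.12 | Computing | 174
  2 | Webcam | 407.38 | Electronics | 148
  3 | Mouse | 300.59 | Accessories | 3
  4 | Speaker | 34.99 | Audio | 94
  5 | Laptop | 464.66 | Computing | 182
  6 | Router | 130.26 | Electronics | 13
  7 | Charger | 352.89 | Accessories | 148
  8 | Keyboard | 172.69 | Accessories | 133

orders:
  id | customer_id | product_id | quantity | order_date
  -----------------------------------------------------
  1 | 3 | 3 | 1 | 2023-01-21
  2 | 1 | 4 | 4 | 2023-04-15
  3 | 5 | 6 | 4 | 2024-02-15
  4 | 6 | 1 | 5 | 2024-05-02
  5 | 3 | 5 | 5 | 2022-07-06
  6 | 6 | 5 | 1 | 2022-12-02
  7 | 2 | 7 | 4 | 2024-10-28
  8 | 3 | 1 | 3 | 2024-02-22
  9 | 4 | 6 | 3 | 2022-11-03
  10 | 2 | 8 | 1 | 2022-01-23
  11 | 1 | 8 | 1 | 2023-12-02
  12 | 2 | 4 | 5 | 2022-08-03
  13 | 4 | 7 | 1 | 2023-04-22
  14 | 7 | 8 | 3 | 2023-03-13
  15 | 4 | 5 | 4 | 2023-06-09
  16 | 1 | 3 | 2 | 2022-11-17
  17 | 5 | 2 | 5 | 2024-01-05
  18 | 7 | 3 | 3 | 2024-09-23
SELECT name, signup_year FROM customers WHERE signup_year >= 2020

Execution result:
name | signup_year
Alice Jones | 2021
Sam Miller | 2024
Rose Miller | 2021
Kate Garcia | 2023
Carol Wilson | 2024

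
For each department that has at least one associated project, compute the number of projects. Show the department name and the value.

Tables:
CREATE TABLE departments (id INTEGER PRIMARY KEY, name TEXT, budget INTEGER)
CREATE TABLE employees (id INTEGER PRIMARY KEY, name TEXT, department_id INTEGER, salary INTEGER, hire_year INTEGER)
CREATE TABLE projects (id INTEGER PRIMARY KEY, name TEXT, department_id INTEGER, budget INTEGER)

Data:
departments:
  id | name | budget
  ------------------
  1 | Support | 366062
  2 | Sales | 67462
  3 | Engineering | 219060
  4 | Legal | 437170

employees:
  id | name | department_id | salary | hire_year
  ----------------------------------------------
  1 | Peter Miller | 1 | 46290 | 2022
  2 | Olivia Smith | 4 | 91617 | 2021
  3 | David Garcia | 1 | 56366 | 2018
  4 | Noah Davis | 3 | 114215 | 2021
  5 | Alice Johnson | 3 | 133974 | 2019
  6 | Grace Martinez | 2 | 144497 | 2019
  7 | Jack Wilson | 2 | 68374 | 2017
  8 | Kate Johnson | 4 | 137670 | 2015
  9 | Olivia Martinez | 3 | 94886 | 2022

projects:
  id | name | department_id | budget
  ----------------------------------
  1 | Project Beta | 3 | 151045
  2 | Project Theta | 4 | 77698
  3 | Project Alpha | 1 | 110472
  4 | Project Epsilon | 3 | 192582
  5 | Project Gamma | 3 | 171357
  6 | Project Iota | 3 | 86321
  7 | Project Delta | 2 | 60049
SELECT p.name, COUNT(*) AS n FROM projects c JOIN departments p ON c.department_id = p.id GROUP BY p.id, p.name

Execution result:
name | n
Support | 1
Sales | 1
Engineering | 4
Legal | 1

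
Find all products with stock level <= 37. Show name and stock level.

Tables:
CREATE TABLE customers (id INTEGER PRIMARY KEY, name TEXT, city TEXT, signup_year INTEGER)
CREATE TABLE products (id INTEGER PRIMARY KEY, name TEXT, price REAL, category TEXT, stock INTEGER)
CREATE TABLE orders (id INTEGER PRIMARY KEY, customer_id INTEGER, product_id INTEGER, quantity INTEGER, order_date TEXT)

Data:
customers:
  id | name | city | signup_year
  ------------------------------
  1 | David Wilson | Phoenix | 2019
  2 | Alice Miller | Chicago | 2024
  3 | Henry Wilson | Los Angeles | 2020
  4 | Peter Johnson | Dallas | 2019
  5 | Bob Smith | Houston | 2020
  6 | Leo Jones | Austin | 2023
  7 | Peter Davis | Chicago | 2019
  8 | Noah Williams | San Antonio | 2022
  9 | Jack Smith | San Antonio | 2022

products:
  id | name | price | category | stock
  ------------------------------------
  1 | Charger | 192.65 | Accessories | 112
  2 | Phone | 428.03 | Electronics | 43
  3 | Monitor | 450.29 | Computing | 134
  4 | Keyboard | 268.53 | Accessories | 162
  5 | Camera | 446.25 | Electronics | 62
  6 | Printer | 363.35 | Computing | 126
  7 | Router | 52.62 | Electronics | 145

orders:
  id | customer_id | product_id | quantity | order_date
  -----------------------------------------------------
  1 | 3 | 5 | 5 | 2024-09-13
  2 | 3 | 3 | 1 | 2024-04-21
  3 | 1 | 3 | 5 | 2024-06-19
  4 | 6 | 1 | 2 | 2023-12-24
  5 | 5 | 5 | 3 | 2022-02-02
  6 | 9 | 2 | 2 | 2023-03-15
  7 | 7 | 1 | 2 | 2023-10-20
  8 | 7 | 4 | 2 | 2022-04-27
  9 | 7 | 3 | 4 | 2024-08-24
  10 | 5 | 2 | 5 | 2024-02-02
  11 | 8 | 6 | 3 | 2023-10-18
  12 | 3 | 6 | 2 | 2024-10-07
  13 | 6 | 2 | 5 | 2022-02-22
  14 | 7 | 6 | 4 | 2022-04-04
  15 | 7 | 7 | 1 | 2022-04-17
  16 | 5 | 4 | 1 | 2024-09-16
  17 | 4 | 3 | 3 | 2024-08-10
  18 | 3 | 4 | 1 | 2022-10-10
SELECT name, stock FROM products WHERE stock <= 37

Execution result:
(no rows)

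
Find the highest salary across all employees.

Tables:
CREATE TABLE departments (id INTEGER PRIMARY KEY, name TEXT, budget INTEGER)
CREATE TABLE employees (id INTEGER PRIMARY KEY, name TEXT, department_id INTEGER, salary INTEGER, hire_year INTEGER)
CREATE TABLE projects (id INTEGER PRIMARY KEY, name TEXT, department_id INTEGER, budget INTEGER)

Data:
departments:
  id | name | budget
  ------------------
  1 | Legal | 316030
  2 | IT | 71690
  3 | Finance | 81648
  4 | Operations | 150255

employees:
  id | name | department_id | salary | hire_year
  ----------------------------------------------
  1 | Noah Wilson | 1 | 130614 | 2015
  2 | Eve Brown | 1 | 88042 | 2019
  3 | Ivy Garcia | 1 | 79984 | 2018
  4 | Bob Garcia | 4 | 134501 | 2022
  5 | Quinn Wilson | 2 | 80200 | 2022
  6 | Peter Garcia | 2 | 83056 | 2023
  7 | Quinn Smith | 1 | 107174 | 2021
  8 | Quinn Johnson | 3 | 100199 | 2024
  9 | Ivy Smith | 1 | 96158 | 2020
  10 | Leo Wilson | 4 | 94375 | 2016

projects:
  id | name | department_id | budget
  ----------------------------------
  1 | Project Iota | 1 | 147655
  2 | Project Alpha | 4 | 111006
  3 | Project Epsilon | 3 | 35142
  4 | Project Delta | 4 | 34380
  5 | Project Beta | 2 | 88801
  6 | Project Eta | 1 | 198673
SELECT MAX(salary) FROM employees

Execution result:
134501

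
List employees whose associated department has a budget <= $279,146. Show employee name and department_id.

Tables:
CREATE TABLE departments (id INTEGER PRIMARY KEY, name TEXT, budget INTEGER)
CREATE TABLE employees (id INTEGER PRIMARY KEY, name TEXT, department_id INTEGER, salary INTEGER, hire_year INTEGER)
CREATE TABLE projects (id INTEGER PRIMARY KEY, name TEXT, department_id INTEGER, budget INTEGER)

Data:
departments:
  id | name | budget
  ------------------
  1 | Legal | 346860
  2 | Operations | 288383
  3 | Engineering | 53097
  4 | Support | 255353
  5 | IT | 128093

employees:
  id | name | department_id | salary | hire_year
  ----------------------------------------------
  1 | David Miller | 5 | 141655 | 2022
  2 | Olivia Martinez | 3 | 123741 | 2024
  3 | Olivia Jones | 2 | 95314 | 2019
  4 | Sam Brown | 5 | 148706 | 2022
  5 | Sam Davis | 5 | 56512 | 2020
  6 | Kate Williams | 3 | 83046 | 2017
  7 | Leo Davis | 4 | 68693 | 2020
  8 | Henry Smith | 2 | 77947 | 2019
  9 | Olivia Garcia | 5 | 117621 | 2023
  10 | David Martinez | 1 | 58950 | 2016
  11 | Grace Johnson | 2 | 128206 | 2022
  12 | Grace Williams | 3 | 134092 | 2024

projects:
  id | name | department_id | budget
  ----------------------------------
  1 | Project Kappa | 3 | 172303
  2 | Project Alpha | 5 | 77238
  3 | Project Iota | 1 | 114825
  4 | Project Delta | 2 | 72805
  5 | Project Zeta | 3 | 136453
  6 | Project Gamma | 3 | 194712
SELECT name, department_id FROM employees WHERE department_id IN (SELECT id FROM departments WHERE budget <= 279146)

Execution result:
name | department_id
David Miller | 5
Olivia Martinez | 3
Sam Brown | 5
Sam Davis | 5
Kate Williams | 3
Leo Davis | 4
Olivia Garcia | 5
Grace Williams | 3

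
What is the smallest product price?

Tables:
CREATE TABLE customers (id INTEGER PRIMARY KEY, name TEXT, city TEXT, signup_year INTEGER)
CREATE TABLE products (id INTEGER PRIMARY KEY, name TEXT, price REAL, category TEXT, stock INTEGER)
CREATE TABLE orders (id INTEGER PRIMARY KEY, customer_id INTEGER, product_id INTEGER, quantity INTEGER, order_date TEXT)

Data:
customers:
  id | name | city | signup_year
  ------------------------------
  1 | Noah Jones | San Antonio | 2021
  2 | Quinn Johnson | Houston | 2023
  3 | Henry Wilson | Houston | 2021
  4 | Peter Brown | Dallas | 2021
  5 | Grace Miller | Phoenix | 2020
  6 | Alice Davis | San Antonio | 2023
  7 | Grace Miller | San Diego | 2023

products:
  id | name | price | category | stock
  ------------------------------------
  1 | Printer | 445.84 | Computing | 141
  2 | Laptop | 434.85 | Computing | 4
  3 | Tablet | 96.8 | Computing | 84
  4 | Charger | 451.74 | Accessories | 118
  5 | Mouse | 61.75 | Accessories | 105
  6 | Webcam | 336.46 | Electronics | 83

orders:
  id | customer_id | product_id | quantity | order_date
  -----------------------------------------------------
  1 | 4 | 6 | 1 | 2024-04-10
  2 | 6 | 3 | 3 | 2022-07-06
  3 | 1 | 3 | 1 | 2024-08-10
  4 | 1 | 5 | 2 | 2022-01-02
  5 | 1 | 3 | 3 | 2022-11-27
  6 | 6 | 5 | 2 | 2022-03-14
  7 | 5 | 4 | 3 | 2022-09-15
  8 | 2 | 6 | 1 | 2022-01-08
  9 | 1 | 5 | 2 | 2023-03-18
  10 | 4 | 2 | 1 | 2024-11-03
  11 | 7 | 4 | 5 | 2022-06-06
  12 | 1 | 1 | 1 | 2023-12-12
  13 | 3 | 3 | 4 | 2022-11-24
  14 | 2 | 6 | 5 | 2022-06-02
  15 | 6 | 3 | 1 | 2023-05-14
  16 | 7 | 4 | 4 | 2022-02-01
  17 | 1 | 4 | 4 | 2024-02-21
SELECT MIN(price) FROM products

Execution result:
61.75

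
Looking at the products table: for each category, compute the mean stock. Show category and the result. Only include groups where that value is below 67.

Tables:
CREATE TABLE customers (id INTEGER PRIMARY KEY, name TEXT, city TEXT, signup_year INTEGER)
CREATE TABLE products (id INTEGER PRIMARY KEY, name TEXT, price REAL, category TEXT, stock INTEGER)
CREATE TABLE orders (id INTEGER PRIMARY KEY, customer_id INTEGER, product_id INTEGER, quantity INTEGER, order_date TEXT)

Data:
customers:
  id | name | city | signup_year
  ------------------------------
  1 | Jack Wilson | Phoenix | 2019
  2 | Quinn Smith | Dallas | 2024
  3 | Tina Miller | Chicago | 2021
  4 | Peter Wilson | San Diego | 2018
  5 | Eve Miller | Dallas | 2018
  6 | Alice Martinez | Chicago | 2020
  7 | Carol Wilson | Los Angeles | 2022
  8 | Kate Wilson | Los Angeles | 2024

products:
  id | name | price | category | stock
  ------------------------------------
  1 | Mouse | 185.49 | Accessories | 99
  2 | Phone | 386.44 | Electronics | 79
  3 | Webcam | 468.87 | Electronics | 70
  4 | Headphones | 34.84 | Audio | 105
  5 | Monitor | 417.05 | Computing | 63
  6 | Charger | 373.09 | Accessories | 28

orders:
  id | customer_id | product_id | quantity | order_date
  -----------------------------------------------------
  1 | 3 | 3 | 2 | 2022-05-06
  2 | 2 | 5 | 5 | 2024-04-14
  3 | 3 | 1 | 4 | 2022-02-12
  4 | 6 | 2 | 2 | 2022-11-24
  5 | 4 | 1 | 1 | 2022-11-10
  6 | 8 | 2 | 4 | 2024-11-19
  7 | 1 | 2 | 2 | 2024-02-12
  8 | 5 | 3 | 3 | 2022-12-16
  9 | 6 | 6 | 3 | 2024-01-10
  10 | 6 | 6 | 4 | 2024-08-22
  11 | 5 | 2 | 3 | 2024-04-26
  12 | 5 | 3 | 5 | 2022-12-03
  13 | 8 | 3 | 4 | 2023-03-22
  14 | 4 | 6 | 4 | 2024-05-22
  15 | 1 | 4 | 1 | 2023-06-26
SELECT category, AVG(stock) AS avg_stock FROM products GROUP BY category HAVING AVG(stock) < 67

Execution result:
category | avg_stock
Accessories | 63.50
Computing | 63.00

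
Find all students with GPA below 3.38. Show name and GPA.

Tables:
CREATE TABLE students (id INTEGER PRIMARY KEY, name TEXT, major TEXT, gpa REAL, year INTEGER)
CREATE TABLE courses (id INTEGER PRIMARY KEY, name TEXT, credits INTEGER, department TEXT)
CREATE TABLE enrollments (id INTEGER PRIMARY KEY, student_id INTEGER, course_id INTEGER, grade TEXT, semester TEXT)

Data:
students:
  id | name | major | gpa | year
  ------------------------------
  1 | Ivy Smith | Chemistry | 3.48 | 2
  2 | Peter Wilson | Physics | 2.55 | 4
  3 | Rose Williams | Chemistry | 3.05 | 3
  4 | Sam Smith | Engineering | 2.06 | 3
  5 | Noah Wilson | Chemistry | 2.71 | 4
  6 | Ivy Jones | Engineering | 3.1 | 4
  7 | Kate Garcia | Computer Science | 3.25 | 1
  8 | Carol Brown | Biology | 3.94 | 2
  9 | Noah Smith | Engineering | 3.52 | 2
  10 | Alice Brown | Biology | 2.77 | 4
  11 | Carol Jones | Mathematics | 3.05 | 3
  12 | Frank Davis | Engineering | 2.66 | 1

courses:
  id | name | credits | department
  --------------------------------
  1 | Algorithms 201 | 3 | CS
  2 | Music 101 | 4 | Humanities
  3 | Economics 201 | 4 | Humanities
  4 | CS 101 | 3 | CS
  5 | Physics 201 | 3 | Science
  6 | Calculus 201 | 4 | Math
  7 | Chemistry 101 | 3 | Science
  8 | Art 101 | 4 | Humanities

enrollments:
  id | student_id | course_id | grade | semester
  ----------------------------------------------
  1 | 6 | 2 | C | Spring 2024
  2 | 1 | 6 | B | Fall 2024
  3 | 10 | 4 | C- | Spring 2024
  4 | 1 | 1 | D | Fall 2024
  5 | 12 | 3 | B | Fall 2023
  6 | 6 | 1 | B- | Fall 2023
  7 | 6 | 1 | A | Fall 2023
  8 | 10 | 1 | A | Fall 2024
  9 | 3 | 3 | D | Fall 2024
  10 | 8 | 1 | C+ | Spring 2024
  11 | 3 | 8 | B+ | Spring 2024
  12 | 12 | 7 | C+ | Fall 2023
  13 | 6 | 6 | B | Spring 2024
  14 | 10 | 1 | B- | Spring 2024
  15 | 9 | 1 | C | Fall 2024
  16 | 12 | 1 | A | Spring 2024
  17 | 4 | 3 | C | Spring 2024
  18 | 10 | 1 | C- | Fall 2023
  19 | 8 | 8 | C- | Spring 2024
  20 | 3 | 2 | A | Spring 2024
SELECT name, gpa FROM students WHERE gpa < 3.38

Execution result:
name | gpa
Peter Wilson | 2.55
Rose Williams | 3.05
Sam Smith | 2.06
Noah Wilson | 2.71
Ivy Jones | 3.10
Kate Garcia | 3.25
Alice Brown | 2.77
Carol Jones | 3.05
Frank Davis | 2.66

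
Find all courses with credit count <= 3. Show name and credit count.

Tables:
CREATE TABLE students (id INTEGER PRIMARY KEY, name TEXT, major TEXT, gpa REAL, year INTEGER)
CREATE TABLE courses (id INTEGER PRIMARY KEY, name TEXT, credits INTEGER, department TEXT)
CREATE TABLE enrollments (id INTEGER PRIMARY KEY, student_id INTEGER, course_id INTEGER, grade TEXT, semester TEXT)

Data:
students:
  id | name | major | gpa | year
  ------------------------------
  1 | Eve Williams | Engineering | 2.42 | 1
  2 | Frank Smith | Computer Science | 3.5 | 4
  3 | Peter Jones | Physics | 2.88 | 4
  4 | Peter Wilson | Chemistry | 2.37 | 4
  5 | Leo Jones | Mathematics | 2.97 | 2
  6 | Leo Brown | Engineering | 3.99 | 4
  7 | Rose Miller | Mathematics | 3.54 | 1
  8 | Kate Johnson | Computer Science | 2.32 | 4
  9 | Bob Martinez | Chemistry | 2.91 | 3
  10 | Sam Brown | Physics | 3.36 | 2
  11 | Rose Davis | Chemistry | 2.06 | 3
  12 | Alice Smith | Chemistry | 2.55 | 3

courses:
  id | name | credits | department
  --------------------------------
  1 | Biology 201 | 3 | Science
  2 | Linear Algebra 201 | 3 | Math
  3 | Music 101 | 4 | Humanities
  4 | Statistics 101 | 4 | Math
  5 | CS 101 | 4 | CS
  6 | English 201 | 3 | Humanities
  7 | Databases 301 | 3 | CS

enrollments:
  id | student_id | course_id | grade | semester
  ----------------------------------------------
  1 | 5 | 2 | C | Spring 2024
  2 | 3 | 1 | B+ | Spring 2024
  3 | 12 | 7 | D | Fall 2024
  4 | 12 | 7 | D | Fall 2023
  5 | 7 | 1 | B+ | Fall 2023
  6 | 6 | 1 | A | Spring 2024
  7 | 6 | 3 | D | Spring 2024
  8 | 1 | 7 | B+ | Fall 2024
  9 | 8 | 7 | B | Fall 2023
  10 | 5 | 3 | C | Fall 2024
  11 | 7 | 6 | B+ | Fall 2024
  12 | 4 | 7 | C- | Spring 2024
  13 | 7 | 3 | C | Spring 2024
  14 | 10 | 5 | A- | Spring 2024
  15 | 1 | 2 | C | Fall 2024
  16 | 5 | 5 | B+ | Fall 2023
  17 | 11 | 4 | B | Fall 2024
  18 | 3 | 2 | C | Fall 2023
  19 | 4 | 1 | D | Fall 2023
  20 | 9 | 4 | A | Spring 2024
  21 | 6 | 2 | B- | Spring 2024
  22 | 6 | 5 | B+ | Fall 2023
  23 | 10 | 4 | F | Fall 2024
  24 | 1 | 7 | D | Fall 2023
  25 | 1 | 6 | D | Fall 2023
SELECT name, credits FROM courses WHERE credits <= 3

Execution result:
name | credits
Biology 201 | 3
Linear Algebra 201 | 3
English 201 | 3
Databases 301 | 3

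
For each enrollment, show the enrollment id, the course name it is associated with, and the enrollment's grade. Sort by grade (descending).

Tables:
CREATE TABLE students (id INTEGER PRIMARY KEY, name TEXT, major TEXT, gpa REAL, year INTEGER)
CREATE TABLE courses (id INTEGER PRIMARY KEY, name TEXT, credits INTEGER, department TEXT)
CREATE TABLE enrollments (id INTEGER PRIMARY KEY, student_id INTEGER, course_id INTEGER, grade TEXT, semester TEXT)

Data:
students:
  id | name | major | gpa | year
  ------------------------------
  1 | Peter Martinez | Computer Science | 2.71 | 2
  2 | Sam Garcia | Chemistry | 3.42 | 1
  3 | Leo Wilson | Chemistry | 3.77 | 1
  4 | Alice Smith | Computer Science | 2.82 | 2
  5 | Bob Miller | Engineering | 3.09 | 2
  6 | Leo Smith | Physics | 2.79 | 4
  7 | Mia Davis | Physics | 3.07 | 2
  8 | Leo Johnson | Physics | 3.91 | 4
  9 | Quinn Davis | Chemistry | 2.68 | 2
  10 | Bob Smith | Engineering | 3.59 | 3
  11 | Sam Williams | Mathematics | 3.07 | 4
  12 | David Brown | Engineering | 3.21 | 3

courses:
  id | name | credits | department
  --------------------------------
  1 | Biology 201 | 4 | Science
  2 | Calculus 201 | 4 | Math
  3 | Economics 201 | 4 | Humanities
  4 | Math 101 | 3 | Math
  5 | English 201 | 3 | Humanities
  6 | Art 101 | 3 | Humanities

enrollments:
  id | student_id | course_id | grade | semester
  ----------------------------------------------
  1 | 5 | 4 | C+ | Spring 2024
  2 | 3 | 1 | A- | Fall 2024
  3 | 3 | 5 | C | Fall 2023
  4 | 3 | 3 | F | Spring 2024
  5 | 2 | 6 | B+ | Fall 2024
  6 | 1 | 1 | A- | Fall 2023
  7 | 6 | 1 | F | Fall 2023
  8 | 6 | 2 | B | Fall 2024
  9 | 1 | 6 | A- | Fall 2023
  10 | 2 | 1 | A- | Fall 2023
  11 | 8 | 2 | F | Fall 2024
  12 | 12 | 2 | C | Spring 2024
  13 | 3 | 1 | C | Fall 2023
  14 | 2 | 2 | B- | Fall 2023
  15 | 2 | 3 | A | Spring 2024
SELECT c.id, p.name AS course, c.grade FROM enrollments c JOIN courses p ON c.course_id = p.id ORDER BY c.grade DESC

Execution result:
id | course | grade
4 | Economics 201 | F
7 | Biology 201 | F
11 | Calculus 201 | F
1 | Math 101 | C+
3 | English 201 | C
12 | Calculus 201 | C
13 | Biology 201 | C
14 | Calculus 201 | B-
5 | Art 101 | B+
8 | Calculus 201 | B
2 | Biology 201 | A-
6 | Biology 201 | A-
9 | Art 101 | A-
10 | Biology 201 | A-
15 | Economics 201 | A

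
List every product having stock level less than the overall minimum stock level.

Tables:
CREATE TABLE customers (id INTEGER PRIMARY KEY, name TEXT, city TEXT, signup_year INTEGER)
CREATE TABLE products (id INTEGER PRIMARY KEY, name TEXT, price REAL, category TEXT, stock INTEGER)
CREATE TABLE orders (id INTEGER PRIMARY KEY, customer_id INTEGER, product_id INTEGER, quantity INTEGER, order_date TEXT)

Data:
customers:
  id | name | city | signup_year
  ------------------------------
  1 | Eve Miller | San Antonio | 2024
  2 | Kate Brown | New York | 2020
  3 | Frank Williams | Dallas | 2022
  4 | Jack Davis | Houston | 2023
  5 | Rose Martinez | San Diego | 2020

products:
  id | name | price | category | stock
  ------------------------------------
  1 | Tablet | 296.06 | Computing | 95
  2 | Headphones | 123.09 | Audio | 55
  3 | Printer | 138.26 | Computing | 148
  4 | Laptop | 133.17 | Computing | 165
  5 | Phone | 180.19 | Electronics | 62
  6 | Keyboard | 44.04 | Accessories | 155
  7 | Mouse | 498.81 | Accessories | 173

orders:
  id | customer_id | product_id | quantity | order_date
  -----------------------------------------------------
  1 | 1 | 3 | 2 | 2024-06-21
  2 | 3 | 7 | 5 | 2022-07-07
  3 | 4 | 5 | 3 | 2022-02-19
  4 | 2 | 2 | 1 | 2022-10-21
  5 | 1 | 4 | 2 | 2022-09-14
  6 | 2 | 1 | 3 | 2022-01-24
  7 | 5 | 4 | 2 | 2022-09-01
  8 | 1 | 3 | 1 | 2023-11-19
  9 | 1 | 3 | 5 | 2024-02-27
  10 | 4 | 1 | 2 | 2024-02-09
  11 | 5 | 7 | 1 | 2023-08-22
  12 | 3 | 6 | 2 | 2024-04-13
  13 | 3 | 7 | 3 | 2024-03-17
SELECT name, stock FROM products WHERE stock < (SELECT MIN(stock) FROM products)

Execution result:
(no rows)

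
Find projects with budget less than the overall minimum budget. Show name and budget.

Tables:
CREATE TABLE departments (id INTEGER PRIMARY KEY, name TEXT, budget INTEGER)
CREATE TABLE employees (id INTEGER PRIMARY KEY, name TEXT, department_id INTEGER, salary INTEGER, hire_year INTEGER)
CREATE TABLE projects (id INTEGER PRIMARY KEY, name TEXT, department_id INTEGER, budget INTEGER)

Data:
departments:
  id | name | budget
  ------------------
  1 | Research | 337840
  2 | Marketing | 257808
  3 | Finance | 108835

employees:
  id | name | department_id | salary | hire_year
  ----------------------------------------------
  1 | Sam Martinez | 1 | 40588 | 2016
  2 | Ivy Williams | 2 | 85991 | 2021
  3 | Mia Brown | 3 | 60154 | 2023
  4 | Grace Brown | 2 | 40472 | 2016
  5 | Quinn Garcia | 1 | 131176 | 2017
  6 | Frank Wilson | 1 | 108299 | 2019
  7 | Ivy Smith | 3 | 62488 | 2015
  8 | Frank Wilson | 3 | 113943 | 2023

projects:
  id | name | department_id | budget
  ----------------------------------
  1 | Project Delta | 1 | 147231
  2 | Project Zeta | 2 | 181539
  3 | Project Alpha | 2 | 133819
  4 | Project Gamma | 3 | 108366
SELECT name, budget FROM projects WHERE budget < (SELECT MIN(budget) FROM projects)

Execution result:
(no rows)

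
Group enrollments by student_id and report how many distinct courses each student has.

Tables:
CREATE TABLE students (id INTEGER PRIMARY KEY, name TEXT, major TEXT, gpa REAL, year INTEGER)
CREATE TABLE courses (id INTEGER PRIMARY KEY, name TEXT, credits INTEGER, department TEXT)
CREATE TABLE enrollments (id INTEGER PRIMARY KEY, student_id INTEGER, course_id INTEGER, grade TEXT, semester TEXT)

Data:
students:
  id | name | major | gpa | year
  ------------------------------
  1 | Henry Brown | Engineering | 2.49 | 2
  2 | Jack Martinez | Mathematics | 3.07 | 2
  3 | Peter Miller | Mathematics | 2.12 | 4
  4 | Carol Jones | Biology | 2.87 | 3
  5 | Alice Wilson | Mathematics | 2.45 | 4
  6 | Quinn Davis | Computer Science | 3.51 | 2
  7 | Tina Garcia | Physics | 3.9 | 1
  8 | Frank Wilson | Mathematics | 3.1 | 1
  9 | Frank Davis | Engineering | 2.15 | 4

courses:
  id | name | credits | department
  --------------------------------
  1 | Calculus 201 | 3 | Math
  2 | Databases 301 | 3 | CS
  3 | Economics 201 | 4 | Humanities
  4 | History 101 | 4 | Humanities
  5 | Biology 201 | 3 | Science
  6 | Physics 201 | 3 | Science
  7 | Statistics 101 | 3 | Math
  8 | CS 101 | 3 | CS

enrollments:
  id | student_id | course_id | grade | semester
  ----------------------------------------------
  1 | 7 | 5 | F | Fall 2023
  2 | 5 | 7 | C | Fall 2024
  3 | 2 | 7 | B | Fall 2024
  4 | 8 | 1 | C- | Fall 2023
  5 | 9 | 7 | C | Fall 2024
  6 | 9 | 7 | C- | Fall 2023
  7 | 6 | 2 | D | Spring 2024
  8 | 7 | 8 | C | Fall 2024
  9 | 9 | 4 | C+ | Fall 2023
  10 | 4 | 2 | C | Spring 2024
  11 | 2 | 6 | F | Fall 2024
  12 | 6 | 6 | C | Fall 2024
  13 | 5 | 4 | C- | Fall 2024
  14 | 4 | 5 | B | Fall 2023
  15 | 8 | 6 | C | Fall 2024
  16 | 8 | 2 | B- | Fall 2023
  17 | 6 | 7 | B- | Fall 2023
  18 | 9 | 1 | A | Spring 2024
SELECT student_id, COUNT(DISTINCT course_id) AS distinct_course_count FROM enrollments GROUP BY student_id

Execution result:
student_id | distinct_course_count
2 | 2
4 | 2
5 | 2
6 | 3
7 | 2
8 | 3
9 | 3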